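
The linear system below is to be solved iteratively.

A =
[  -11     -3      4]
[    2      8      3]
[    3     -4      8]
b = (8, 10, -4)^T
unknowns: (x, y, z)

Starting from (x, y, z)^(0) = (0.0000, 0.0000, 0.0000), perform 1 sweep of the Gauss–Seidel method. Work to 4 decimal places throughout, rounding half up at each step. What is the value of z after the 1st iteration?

0.4886

Iteration 1:
  x = (8 - (-3)·0.0000 - (4)·0.0000) / (-11) = -0.7273
  y = (10 - (2)·-0.7273 - (3)·0.0000) / (8) = 1.4318
  z = (-4 - (3)·-0.7273 - (-4)·1.4318) / (8) = 0.4886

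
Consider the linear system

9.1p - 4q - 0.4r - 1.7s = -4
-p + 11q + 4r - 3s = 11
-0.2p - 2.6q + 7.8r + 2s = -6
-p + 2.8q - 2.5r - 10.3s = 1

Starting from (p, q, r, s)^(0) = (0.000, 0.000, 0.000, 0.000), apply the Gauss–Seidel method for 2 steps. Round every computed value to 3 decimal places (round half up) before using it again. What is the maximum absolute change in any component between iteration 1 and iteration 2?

0.462

Iteration 1:
  p = (-4 - (-4)·0.000 - (-0.4)·0.000 - (-1.7)·0.000) / (9.1) = -0.440
  q = (11 - (-1)·-0.440 - (4)·0.000 - (-3)·0.000) / (11) = 0.960
  r = (-6 - (-0.2)·-0.440 - (-2.6)·0.960 - (2)·0.000) / (7.8) = -0.461
  s = (1 - (-1)·-0.440 - (2.8)·0.960 - (-2.5)·-0.461) / (-10.3) = 0.318
Iteration 2:
  p = (-4 - (-4)·0.960 - (-0.4)·-0.461 - (-1.7)·0.318) / (9.1) = 0.022
  q = (11 - (-1)·0.022 - (4)·-0.461 - (-3)·0.318) / (11) = 1.256
  r = (-6 - (-0.2)·0.022 - (-2.6)·1.256 - (2)·0.318) / (7.8) = -0.432
  s = (1 - (-1)·0.022 - (2.8)·1.256 - (-2.5)·-0.432) / (-10.3) = 0.347
Change: (0.462, 0.296, 0.029, 0.029) → max |·| = 0.462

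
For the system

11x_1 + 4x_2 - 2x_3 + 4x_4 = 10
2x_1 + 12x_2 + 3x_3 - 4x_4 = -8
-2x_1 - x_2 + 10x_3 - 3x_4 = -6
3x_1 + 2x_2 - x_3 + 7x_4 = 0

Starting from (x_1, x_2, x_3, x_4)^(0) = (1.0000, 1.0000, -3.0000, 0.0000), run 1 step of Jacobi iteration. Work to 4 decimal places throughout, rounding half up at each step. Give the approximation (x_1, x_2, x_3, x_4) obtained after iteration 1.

Iteration 1:
  x_1 = (10 - (4)·1.0000 - (-2)·-3.0000 - (4)·0.0000) / (11) = 0.0000
  x_2 = (-8 - (2)·1.0000 - (3)·-3.0000 - (-4)·0.0000) / (12) = -0.0833
  x_3 = (-6 - (-2)·1.0000 - (-1)·1.0000 - (-3)·0.0000) / (10) = -0.3000
  x_4 = (0 - (3)·1.0000 - (2)·1.0000 - (-1)·-3.0000) / (7) = -1.1429

(0.0000, -0.0833, -0.3000, -1.1429)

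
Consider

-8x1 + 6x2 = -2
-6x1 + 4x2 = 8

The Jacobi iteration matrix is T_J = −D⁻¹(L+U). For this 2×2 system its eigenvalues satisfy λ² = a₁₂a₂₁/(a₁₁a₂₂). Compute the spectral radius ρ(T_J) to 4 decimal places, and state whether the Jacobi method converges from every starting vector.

a₁₂a₂₁/(a₁₁a₂₂) = (6)·(-6) / ((-8)·(4)) = 1.125000
ρ = √|1.125000| = √1.125000 = 1.0607
ρ > 1, so Jacobi diverges

1.0607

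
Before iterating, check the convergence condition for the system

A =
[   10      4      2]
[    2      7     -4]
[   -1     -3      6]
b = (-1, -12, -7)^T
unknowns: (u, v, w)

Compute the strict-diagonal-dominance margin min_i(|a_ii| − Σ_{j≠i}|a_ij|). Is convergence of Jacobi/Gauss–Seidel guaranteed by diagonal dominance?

row 1: |10| − (4+2) = 4
row 2: |7| − (2+4) = 1
row 3: |6| − (1+3) = 2
minimum over rows = 1 → strictly diagonally dominant (convergence guaranteed)

1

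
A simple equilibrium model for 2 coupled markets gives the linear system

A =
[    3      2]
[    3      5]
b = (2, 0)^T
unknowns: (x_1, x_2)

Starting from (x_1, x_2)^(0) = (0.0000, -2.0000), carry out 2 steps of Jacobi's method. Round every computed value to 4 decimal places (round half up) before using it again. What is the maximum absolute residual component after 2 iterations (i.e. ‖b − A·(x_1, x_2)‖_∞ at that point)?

3.9999

Iteration 1:
  x_1 = (2 - (2)·-2.0000) / (3) = 2.0000
  x_2 = (0 - (3)·0.0000) / (5) = 0.0000
Iteration 2:
  x_1 = (2 - (2)·0.0000) / (3) = 0.6667
  x_2 = (0 - (3)·2.0000) / (5) = -1.2000
Residual b − A·x = (2.3999, 3.9999); ∞-norm = 3.9999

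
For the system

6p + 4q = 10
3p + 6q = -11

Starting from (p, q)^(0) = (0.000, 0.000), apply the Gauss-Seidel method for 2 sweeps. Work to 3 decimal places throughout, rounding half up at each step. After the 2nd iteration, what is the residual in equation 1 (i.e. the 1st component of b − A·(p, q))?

3.554

Iteration 1:
  p = (10 - (4)·0.000) / (6) = 1.667
  q = (-11 - (3)·1.667) / (6) = -2.667
Iteration 2:
  p = (10 - (4)·-2.667) / (6) = 3.445
  q = (-11 - (3)·3.445) / (6) = -3.556
Residual b − A·x = (3.554, 0.001)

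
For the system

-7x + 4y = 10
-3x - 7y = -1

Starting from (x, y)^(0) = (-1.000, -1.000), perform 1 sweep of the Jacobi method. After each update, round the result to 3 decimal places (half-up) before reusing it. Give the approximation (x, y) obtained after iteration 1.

Iteration 1:
  x = (10 - (4)·-1.000) / (-7) = -2.000
  y = (-1 - (-3)·-1.000) / (-7) = 0.571

(-2.000, 0.571)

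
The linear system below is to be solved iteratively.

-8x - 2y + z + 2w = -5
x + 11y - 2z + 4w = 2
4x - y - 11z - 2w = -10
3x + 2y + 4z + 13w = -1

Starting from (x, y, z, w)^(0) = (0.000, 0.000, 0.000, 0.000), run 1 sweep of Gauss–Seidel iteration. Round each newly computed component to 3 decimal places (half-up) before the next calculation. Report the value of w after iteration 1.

Iteration 1:
  x = (-5 - (-2)·0.000 - (1)·0.000 - (2)·0.000) / (-8) = 0.625
  y = (2 - (1)·0.625 - (-2)·0.000 - (4)·0.000) / (11) = 0.125
  z = (-10 - (4)·0.625 - (-1)·0.125 - (-2)·0.000) / (-11) = 1.125
  w = (-1 - (3)·0.625 - (2)·0.125 - (4)·1.125) / (13) = -0.587

-0.587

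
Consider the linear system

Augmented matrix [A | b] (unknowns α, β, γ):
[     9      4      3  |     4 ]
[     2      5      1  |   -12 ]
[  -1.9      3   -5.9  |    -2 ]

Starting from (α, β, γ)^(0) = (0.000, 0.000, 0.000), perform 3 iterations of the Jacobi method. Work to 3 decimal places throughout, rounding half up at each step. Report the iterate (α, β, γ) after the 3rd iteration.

(1.961, -2.754, -1.456)

Iteration 1:
  α = (4 - (4)·0.000 - (3)·0.000) / (9) = 0.444
  β = (-12 - (2)·0.000 - (1)·0.000) / (5) = -2.400
  γ = (-2 - (-1.9)·0.000 - (3)·0.000) / (-5.9) = 0.339
Iteration 2:
  α = (4 - (4)·-2.400 - (3)·0.339) / (9) = 1.398
  β = (-12 - (2)·0.444 - (1)·0.339) / (5) = -2.645
  γ = (-2 - (-1.9)·0.444 - (3)·-2.400) / (-5.9) = -1.024
Iteration 3:
  α = (4 - (4)·-2.645 - (3)·-1.024) / (9) = 1.961
  β = (-12 - (2)·1.398 - (1)·-1.024) / (5) = -2.754
  γ = (-2 - (-1.9)·1.398 - (3)·-2.645) / (-5.9) = -1.456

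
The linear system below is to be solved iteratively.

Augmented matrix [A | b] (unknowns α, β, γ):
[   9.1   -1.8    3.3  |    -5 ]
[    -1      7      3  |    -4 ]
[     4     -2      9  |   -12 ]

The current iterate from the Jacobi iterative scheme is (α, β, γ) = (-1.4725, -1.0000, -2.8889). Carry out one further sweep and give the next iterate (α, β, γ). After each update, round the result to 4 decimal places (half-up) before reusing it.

(0.3004, 0.4563, -0.9011)

One sweep:
  α = (-5 - (-1.8)·-1.0000 - (3.3)·-2.8889) / (9.1) = 0.3004
  β = (-4 - (-1)·-1.4725 - (3)·-2.8889) / (7) = 0.4563
  γ = (-12 - (4)·-1.4725 - (-2)·-1.0000) / (9) = -0.9011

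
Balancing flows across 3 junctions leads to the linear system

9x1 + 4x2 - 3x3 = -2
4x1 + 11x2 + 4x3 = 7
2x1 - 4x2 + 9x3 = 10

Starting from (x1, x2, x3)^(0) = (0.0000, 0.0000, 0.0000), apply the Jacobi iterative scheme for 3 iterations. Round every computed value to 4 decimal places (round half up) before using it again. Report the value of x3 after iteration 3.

Iteration 1:
  x1 = (-2 - (4)·0.0000 - (-3)·0.0000) / (9) = -0.2222
  x2 = (7 - (4)·0.0000 - (4)·0.0000) / (11) = 0.6364
  x3 = (10 - (2)·0.0000 - (-4)·0.0000) / (9) = 1.1111
Iteration 2:
  x1 = (-2 - (4)·0.6364 - (-3)·1.1111) / (9) = -0.1347
  x2 = (7 - (4)·-0.2222 - (4)·1.1111) / (11) = 0.3131
  x3 = (10 - (2)·-0.2222 - (-4)·0.6364) / (9) = 1.4433
Iteration 3:
  x1 = (-2 - (4)·0.3131 - (-3)·1.4433) / (9) = 0.1197
  x2 = (7 - (4)·-0.1347 - (4)·1.4433) / (11) = 0.1605
  x3 = (10 - (2)·-0.1347 - (-4)·0.3131) / (9) = 1.2802

1.2802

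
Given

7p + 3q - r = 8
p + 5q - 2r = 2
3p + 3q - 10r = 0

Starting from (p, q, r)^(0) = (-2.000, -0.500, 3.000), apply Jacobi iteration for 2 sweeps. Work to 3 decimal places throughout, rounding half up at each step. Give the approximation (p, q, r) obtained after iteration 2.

Iteration 1:
  p = (8 - (3)·-0.500 - (-1)·3.000) / (7) = 1.786
  q = (2 - (1)·-2.000 - (-2)·3.000) / (5) = 2.000
  r = (0 - (3)·-2.000 - (3)·-0.500) / (-10) = -0.750
Iteration 2:
  p = (8 - (3)·2.000 - (-1)·-0.750) / (7) = 0.179
  q = (2 - (1)·1.786 - (-2)·-0.750) / (5) = -0.257
  r = (0 - (3)·1.786 - (3)·2.000) / (-10) = 1.136

(0.179, -0.257, 1.136)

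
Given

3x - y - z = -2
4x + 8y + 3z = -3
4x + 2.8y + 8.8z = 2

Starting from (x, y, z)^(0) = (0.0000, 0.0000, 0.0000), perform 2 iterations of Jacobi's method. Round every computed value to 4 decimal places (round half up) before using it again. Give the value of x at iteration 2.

Iteration 1:
  x = (-2 - (-1)·0.0000 - (-1)·0.0000) / (3) = -0.6667
  y = (-3 - (4)·0.0000 - (3)·0.0000) / (8) = -0.3750
  z = (2 - (4)·0.0000 - (2.8)·0.0000) / (8.8) = 0.2273
Iteration 2:
  x = (-2 - (-1)·-0.3750 - (-1)·0.2273) / (3) = -0.7159
  y = (-3 - (4)·-0.6667 - (3)·0.2273) / (8) = -0.1269
  z = (2 - (4)·-0.6667 - (2.8)·-0.3750) / (8.8) = 0.6496

-0.7159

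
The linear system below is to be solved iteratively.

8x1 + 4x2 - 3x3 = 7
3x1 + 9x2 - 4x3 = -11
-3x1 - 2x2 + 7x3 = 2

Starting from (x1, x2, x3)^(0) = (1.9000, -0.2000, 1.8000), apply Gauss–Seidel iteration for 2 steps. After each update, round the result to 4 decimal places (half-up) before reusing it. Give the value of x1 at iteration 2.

1.6293

Iteration 1:
  x1 = (7 - (4)·-0.2000 - (-3)·1.8000) / (8) = 1.6500
  x2 = (-11 - (3)·1.6500 - (-4)·1.8000) / (9) = -0.9722
  x3 = (2 - (-3)·1.6500 - (-2)·-0.9722) / (7) = 0.7151
Iteration 2:
  x1 = (7 - (4)·-0.9722 - (-3)·0.7151) / (8) = 1.6293
  x2 = (-11 - (3)·1.6293 - (-4)·0.7151) / (9) = -1.4475
  x3 = (2 - (-3)·1.6293 - (-2)·-1.4475) / (7) = 0.5704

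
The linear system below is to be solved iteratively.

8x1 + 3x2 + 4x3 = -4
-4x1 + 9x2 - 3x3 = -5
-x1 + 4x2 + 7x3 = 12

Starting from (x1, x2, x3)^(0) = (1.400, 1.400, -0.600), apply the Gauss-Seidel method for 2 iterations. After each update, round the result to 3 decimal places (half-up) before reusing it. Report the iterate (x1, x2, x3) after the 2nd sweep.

(-1.209, -0.351, 1.742)

Iteration 1:
  x1 = (-4 - (3)·1.400 - (4)·-0.600) / (8) = -0.725
  x2 = (-5 - (-4)·-0.725 - (-3)·-0.600) / (9) = -1.078
  x3 = (12 - (-1)·-0.725 - (4)·-1.078) / (7) = 2.227
Iteration 2:
  x1 = (-4 - (3)·-1.078 - (4)·2.227) / (8) = -1.209
  x2 = (-5 - (-4)·-1.209 - (-3)·2.227) / (9) = -0.351
  x3 = (12 - (-1)·-1.209 - (4)·-0.351) / (7) = 1.742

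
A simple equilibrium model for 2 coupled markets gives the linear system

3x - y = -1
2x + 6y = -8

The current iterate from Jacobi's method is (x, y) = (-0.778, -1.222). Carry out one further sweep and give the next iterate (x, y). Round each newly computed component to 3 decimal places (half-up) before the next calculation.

(-0.741, -1.074)

One sweep:
  x = (-1 - (-1)·-1.222) / (3) = -0.741
  y = (-8 - (2)·-0.778) / (6) = -1.074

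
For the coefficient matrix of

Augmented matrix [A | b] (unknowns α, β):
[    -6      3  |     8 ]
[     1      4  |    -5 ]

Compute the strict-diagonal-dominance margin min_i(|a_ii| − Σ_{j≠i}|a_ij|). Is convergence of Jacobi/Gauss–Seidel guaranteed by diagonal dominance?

3

row 1: |-6| − (3) = 3
row 2: |4| − (1) = 3
minimum over rows = 3 → strictly diagonally dominant (convergence guaranteed)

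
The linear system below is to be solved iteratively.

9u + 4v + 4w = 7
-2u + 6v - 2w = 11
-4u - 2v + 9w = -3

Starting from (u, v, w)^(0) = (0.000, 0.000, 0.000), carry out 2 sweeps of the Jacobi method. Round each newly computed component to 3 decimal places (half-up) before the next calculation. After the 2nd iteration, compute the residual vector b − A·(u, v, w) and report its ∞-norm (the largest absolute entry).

3.607

Iteration 1:
  u = (7 - (4)·0.000 - (4)·0.000) / (9) = 0.778
  v = (11 - (-2)·0.000 - (-2)·0.000) / (6) = 1.833
  w = (-3 - (-4)·0.000 - (-2)·0.000) / (9) = -0.333
Iteration 2:
  u = (7 - (4)·1.833 - (4)·-0.333) / (9) = 0.111
  v = (11 - (-2)·0.778 - (-2)·-0.333) / (6) = 1.982
  w = (-3 - (-4)·0.778 - (-2)·1.833) / (9) = 0.420
Residual b − A·x = (-3.607, 0.170, -2.372); ∞-norm = 3.607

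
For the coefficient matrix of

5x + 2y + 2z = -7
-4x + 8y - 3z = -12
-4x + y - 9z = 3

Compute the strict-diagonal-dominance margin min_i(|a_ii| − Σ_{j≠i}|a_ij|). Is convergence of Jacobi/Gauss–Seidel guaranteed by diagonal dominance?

1

row 1: |5| − (2+2) = 1
row 2: |8| − (4+3) = 1
row 3: |-9| − (4+1) = 4
minimum over rows = 1 → strictly diagonally dominant (convergence guaranteed)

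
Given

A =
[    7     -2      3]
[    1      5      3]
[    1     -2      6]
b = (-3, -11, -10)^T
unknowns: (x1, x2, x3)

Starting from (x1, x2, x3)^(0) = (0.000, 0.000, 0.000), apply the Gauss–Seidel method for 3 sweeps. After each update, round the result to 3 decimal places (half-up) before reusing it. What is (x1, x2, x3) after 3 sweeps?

(0.166, -1.076, -2.053)

Iteration 1:
  x1 = (-3 - (-2)·0.000 - (3)·0.000) / (7) = -0.429
  x2 = (-11 - (1)·-0.429 - (3)·0.000) / (5) = -2.114
  x3 = (-10 - (1)·-0.429 - (-2)·-2.114) / (6) = -2.300
Iteration 2:
  x1 = (-3 - (-2)·-2.114 - (3)·-2.300) / (7) = -0.047
  x2 = (-11 - (1)·-0.047 - (3)·-2.300) / (5) = -0.811
  x3 = (-10 - (1)·-0.047 - (-2)·-0.811) / (6) = -1.929
Iteration 3:
  x1 = (-3 - (-2)·-0.811 - (3)·-1.929) / (7) = 0.166
  x2 = (-11 - (1)·0.166 - (3)·-1.929) / (5) = -1.076
  x3 = (-10 - (1)·0.166 - (-2)·-1.076) / (6) = -2.053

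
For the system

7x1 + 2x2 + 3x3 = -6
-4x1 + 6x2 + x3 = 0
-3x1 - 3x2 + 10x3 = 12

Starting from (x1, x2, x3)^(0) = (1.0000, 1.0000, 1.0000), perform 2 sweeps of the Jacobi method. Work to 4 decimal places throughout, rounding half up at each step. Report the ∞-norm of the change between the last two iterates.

Iteration 1:
  x1 = (-6 - (2)·1.0000 - (3)·1.0000) / (7) = -1.5714
  x2 = (0 - (-4)·1.0000 - (1)·1.0000) / (6) = 0.5000
  x3 = (12 - (-3)·1.0000 - (-3)·1.0000) / (10) = 1.8000
Iteration 2:
  x1 = (-6 - (2)·0.5000 - (3)·1.8000) / (7) = -1.7714
  x2 = (0 - (-4)·-1.5714 - (1)·1.8000) / (6) = -1.3476
  x3 = (12 - (-3)·-1.5714 - (-3)·0.5000) / (10) = 0.8786
Change: (-0.2000, -1.8476, -0.9214) → max |·| = 1.8476

1.8476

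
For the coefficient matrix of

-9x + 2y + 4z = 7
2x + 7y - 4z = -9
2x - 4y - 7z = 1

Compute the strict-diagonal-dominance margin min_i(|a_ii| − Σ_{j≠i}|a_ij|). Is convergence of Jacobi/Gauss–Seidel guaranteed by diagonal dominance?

row 1: |-9| − (2+4) = 3
row 2: |7| − (2+4) = 1
row 3: |-7| − (2+4) = 1
minimum over rows = 1 → strictly diagonally dominant (convergence guaranteed)

1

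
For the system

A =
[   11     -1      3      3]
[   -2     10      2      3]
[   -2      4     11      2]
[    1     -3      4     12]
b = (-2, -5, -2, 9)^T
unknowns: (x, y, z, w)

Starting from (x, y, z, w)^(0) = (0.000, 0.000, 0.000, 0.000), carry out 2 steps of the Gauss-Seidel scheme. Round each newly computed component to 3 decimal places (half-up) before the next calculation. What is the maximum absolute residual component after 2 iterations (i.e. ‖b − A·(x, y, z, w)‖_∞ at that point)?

Iteration 1:
  x = (-2 - (-1)·0.000 - (3)·0.000 - (3)·0.000) / (11) = -0.182
  y = (-5 - (-2)·-0.182 - (2)·0.000 - (3)·0.000) / (10) = -0.536
  z = (-2 - (-2)·-0.182 - (4)·-0.536 - (2)·0.000) / (11) = -0.020
  w = (9 - (1)·-0.182 - (-3)·-0.536 - (4)·-0.020) / (12) = 0.638
Iteration 2:
  x = (-2 - (-1)·-0.536 - (3)·-0.020 - (3)·0.638) / (11) = -0.399
  y = (-5 - (-2)·-0.399 - (2)·-0.020 - (3)·0.638) / (10) = -0.767
  z = (-2 - (-2)·-0.399 - (4)·-0.767 - (2)·0.638) / (11) = -0.091
  w = (9 - (1)·-0.399 - (-3)·-0.767 - (4)·-0.091) / (12) = 0.622
Residual b − A·x = (0.029, 0.188, 0.027, -0.002); ∞-norm = 0.188

0.188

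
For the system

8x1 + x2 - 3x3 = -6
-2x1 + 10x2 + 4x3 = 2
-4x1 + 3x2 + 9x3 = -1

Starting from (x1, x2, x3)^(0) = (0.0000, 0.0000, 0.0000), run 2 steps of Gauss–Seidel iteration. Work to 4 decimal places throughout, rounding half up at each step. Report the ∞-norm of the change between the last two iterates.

Iteration 1:
  x1 = (-6 - (1)·0.0000 - (-3)·0.0000) / (8) = -0.7500
  x2 = (2 - (-2)·-0.7500 - (4)·0.0000) / (10) = 0.0500
  x3 = (-1 - (-4)·-0.7500 - (3)·0.0500) / (9) = -0.4611
Iteration 2:
  x1 = (-6 - (1)·0.0500 - (-3)·-0.4611) / (8) = -0.9292
  x2 = (2 - (-2)·-0.9292 - (4)·-0.4611) / (10) = 0.1986
  x3 = (-1 - (-4)·-0.9292 - (3)·0.1986) / (9) = -0.5903
Change: (-0.1792, 0.1486, -0.1292) → max |·| = 0.1792

0.1792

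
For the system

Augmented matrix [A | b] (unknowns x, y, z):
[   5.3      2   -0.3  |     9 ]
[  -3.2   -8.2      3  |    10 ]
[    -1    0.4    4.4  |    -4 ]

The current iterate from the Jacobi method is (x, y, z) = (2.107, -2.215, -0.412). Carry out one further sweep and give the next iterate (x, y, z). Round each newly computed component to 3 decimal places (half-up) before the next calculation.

One sweep:
  x = (9 - (2)·-2.215 - (-0.3)·-0.412) / (5.3) = 2.511
  y = (10 - (-3.2)·2.107 - (3)·-0.412) / (-8.2) = -2.192
  z = (-4 - (-1)·2.107 - (0.4)·-2.215) / (4.4) = -0.229

(2.511, -2.192, -0.229)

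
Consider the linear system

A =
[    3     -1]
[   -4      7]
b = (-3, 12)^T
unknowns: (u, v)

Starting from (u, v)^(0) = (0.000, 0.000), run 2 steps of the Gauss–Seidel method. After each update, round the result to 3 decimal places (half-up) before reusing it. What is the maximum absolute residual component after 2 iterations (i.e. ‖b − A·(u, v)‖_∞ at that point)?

0.218

Iteration 1:
  u = (-3 - (-1)·0.000) / (3) = -1.000
  v = (12 - (-4)·-1.000) / (7) = 1.143
Iteration 2:
  u = (-3 - (-1)·1.143) / (3) = -0.619
  v = (12 - (-4)·-0.619) / (7) = 1.361
Residual b − A·x = (0.218, -0.003); ∞-norm = 0.218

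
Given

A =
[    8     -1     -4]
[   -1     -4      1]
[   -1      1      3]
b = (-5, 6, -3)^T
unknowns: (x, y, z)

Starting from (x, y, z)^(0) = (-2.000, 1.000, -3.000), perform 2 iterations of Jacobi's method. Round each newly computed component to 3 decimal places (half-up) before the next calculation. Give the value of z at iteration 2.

Iteration 1:
  x = (-5 - (-1)·1.000 - (-4)·-3.000) / (8) = -2.000
  y = (6 - (-1)·-2.000 - (1)·-3.000) / (-4) = -1.750
  z = (-3 - (-1)·-2.000 - (1)·1.000) / (3) = -2.000
Iteration 2:
  x = (-5 - (-1)·-1.750 - (-4)·-2.000) / (8) = -1.844
  y = (6 - (-1)·-2.000 - (1)·-2.000) / (-4) = -1.500
  z = (-3 - (-1)·-2.000 - (1)·-1.750) / (3) = -1.083

-1.083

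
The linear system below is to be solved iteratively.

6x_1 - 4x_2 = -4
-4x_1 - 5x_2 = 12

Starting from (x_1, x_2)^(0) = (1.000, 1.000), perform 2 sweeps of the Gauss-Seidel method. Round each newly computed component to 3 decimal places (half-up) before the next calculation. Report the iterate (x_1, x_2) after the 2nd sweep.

Iteration 1:
  x_1 = (-4 - (-4)·1.000) / (6) = 0.000
  x_2 = (12 - (-4)·0.000) / (-5) = -2.400
Iteration 2:
  x_1 = (-4 - (-4)·-2.400) / (6) = -2.267
  x_2 = (12 - (-4)·-2.267) / (-5) = -0.586

(-2.267, -0.586)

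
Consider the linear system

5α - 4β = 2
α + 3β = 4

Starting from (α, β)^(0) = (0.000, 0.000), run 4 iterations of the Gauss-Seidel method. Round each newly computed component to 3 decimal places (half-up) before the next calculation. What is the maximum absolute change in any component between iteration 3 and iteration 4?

Iteration 1:
  α = (2 - (-4)·0.000) / (5) = 0.400
  β = (4 - (1)·0.400) / (3) = 1.200
Iteration 2:
  α = (2 - (-4)·1.200) / (5) = 1.360
  β = (4 - (1)·1.360) / (3) = 0.880
Iteration 3:
  α = (2 - (-4)·0.880) / (5) = 1.104
  β = (4 - (1)·1.104) / (3) = 0.965
Iteration 4:
  α = (2 - (-4)·0.965) / (5) = 1.172
  β = (4 - (1)·1.172) / (3) = 0.943
Change: (0.068, -0.022) → max |·| = 0.068

0.068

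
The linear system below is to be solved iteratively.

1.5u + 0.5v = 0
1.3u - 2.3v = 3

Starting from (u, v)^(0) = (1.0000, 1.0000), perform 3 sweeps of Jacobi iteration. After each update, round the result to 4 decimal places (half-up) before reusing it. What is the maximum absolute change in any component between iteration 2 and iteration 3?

Iteration 1:
  u = (0 - (0.5)·1.0000) / (1.5) = -0.3333
  v = (3 - (1.3)·1.0000) / (-2.3) = -0.7391
Iteration 2:
  u = (0 - (0.5)·-0.7391) / (1.5) = 0.2464
  v = (3 - (1.3)·-0.3333) / (-2.3) = -1.4927
Iteration 3:
  u = (0 - (0.5)·-1.4927) / (1.5) = 0.4976
  v = (3 - (1.3)·0.2464) / (-2.3) = -1.1651
Change: (0.2512, 0.3276) → max |·| = 0.3276

0.3276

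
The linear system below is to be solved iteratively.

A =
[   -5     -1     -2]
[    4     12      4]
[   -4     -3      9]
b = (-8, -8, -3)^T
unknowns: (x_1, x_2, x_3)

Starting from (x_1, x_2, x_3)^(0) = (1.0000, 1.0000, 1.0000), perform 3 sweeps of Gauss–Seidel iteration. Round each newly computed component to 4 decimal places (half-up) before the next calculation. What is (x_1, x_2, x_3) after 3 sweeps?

Iteration 1:
  x_1 = (-8 - (-1)·1.0000 - (-2)·1.0000) / (-5) = 1.0000
  x_2 = (-8 - (4)·1.0000 - (4)·1.0000) / (12) = -1.3333
  x_3 = (-3 - (-4)·1.0000 - (-3)·-1.3333) / (9) = -0.3333
Iteration 2:
  x_1 = (-8 - (-1)·-1.3333 - (-2)·-0.3333) / (-5) = 2.0000
  x_2 = (-8 - (4)·2.0000 - (4)·-0.3333) / (12) = -1.2222
  x_3 = (-3 - (-4)·2.0000 - (-3)·-1.2222) / (9) = 0.1482
Iteration 3:
  x_1 = (-8 - (-1)·-1.2222 - (-2)·0.1482) / (-5) = 1.7852
  x_2 = (-8 - (4)·1.7852 - (4)·0.1482) / (12) = -1.3111
  x_3 = (-3 - (-4)·1.7852 - (-3)·-1.3111) / (9) = 0.0231

(1.7852, -1.3111, 0.0231)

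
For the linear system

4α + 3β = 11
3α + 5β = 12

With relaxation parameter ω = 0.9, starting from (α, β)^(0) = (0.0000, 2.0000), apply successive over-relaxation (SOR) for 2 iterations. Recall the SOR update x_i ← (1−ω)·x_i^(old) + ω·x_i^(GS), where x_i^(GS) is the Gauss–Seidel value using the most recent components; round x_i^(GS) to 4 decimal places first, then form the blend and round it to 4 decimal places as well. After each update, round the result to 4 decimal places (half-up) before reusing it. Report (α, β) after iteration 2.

Iteration 1:
  α: GS value = (11 - (3)·2.0000) / (4) = 1.2500;  α ← (1−ω)·0.0000 + ω·1.2500 = 1.1250
  β: GS value = (12 - (3)·1.1250) / (5) = 1.7250;  β ← (1−ω)·2.0000 + ω·1.7250 = 1.7525
Iteration 2:
  α: GS value = (11 - (3)·1.7525) / (4) = 1.4356;  α ← (1−ω)·1.1250 + ω·1.4356 = 1.4045
  β: GS value = (12 - (3)·1.4045) / (5) = 1.5573;  β ← (1−ω)·1.7525 + ω·1.5573 = 1.5768

(1.4045, 1.5768)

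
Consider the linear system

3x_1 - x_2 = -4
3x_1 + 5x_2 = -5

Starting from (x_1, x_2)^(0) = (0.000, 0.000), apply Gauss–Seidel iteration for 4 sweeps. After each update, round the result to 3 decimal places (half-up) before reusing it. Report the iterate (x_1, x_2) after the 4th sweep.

(-1.389, -0.167)

Iteration 1:
  x_1 = (-4 - (-1)·0.000) / (3) = -1.333
  x_2 = (-5 - (3)·-1.333) / (5) = -0.200
Iteration 2:
  x_1 = (-4 - (-1)·-0.200) / (3) = -1.400
  x_2 = (-5 - (3)·-1.400) / (5) = -0.160
Iteration 3:
  x_1 = (-4 - (-1)·-0.160) / (3) = -1.387
  x_2 = (-5 - (3)·-1.387) / (5) = -0.168
Iteration 4:
  x_1 = (-4 - (-1)·-0.168) / (3) = -1.389
  x_2 = (-5 - (3)·-1.389) / (5) = -0.167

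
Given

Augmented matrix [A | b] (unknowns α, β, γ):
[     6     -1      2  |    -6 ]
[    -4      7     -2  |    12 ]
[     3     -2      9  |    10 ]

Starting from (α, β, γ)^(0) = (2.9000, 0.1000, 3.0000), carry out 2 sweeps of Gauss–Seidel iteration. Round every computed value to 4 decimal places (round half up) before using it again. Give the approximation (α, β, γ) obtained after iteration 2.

(-1.4576, 1.4790, 1.9256)

Iteration 1:
  α = (-6 - (-1)·0.1000 - (2)·3.0000) / (6) = -1.9833
  β = (12 - (-4)·-1.9833 - (-2)·3.0000) / (7) = 1.4381
  γ = (10 - (3)·-1.9833 - (-2)·1.4381) / (9) = 2.0918
Iteration 2:
  α = (-6 - (-1)·1.4381 - (2)·2.0918) / (6) = -1.4576
  β = (12 - (-4)·-1.4576 - (-2)·2.0918) / (7) = 1.4790
  γ = (10 - (3)·-1.4576 - (-2)·1.4790) / (9) = 1.9256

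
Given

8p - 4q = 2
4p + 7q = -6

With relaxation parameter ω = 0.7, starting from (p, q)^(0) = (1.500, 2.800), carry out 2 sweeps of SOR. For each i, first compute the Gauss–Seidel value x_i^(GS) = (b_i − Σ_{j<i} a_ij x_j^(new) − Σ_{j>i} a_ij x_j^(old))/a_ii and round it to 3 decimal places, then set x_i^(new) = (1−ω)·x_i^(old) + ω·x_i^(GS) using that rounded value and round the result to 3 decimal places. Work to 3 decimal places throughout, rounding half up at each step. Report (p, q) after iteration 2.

Iteration 1:
  p: GS value = (2 - (-4)·2.800) / (8) = 1.650;  p ← (1−ω)·1.500 + ω·1.650 = 1.605
  q: GS value = (-6 - (4)·1.605) / (7) = -1.774;  q ← (1−ω)·2.800 + ω·-1.774 = -0.402
Iteration 2:
  p: GS value = (2 - (-4)·-0.402) / (8) = 0.049;  p ← (1−ω)·1.605 + ω·0.049 = 0.516
  q: GS value = (-6 - (4)·0.516) / (7) = -1.152;  q ← (1−ω)·-0.402 + ω·-1.152 = -0.927

(0.516, -0.927)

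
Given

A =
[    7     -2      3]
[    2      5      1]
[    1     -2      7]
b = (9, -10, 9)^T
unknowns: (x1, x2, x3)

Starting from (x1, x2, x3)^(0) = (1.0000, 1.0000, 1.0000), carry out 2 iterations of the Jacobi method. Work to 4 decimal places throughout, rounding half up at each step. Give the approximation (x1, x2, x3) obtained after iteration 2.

(-0.0694, -2.7429, 0.3796)

Iteration 1:
  x1 = (9 - (-2)·1.0000 - (3)·1.0000) / (7) = 1.1429
  x2 = (-10 - (2)·1.0000 - (1)·1.0000) / (5) = -2.6000
  x3 = (9 - (1)·1.0000 - (-2)·1.0000) / (7) = 1.4286
Iteration 2:
  x1 = (9 - (-2)·-2.6000 - (3)·1.4286) / (7) = -0.0694
  x2 = (-10 - (2)·1.1429 - (1)·1.4286) / (5) = -2.7429
  x3 = (9 - (1)·1.1429 - (-2)·-2.6000) / (7) = 0.3796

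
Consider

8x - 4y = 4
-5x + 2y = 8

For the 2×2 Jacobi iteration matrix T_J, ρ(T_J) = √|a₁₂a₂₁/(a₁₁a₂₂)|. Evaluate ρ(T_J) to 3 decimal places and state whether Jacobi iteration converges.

1.118

a₁₂a₂₁/(a₁₁a₂₂) = (-4)·(-5) / ((8)·(2)) = 1.250000
ρ = √|1.250000| = √1.250000 = 1.118
ρ > 1, so Jacobi diverges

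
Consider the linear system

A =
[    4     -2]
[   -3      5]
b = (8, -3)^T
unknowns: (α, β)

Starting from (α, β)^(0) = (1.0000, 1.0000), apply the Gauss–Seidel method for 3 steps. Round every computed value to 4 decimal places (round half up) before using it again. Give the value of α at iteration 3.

2.4350

Iteration 1:
  α = (8 - (-2)·1.0000) / (4) = 2.5000
  β = (-3 - (-3)·2.5000) / (5) = 0.9000
Iteration 2:
  α = (8 - (-2)·0.9000) / (4) = 2.4500
  β = (-3 - (-3)·2.4500) / (5) = 0.8700
Iteration 3:
  α = (8 - (-2)·0.8700) / (4) = 2.4350
  β = (-3 - (-3)·2.4350) / (5) = 0.8610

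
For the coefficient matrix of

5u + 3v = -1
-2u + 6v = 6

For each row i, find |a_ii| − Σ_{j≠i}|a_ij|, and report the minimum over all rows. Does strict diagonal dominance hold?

row 1: |5| − (3) = 2
row 2: |6| − (2) = 4
minimum over rows = 2 → strictly diagonally dominant (convergence guaranteed)

2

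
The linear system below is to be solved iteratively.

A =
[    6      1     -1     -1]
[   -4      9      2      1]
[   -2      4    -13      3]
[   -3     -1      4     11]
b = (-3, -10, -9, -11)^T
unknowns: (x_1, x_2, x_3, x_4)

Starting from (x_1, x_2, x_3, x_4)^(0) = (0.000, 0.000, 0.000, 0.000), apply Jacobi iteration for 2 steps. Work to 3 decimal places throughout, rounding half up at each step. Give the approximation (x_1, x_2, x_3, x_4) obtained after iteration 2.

(-0.366, -1.376, 0.197, -1.489)

Iteration 1:
  x_1 = (-3 - (1)·0.000 - (-1)·0.000 - (-1)·0.000) / (6) = -0.500
  x_2 = (-10 - (-4)·0.000 - (2)·0.000 - (1)·0.000) / (9) = -1.111
  x_3 = (-9 - (-2)·0.000 - (4)·0.000 - (3)·0.000) / (-13) = 0.692
  x_4 = (-11 - (-3)·0.000 - (-1)·0.000 - (4)·0.000) / (11) = -1.000
Iteration 2:
  x_1 = (-3 - (1)·-1.111 - (-1)·0.692 - (-1)·-1.000) / (6) = -0.366
  x_2 = (-10 - (-4)·-0.500 - (2)·0.692 - (1)·-1.000) / (9) = -1.376
  x_3 = (-9 - (-2)·-0.500 - (4)·-1.111 - (3)·-1.000) / (-13) = 0.197
  x_4 = (-11 - (-3)·-0.500 - (-1)·-1.111 - (4)·0.692) / (11) = -1.489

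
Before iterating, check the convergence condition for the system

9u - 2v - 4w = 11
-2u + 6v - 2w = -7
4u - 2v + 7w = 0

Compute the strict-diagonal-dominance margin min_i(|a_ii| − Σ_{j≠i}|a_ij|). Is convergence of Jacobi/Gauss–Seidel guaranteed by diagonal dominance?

1

row 1: |9| − (2+4) = 3
row 2: |6| − (2+2) = 2
row 3: |7| − (4+2) = 1
minimum over rows = 1 → strictly diagonally dominant (convergence guaranteed)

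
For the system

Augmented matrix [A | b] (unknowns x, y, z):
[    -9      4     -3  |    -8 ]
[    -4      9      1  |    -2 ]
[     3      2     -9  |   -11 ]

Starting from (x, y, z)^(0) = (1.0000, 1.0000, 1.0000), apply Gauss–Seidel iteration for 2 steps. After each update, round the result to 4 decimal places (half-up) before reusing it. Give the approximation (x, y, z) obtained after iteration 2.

(0.4115, -0.2149, 1.3116)

Iteration 1:
  x = (-8 - (4)·1.0000 - (-3)·1.0000) / (-9) = 1.0000
  y = (-2 - (-4)·1.0000 - (1)·1.0000) / (9) = 0.1111
  z = (-11 - (3)·1.0000 - (2)·0.1111) / (-9) = 1.5802
Iteration 2:
  x = (-8 - (4)·0.1111 - (-3)·1.5802) / (-9) = 0.4115
  y = (-2 - (-4)·0.4115 - (1)·1.5802) / (9) = -0.2149
  z = (-11 - (3)·0.4115 - (2)·-0.2149) / (-9) = 1.3116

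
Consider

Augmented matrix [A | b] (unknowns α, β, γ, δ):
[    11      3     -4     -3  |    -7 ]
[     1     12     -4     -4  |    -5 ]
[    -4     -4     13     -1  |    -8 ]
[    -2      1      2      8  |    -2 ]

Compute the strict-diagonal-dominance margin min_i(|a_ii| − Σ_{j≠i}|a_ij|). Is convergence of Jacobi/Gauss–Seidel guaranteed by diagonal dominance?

1

row 1: |11| − (3+4+3) = 1
row 2: |12| − (1+4+4) = 3
row 3: |13| − (4+4+1) = 4
row 4: |8| − (2+1+2) = 3
minimum over rows = 1 → strictly diagonally dominant (convergence guaranteed)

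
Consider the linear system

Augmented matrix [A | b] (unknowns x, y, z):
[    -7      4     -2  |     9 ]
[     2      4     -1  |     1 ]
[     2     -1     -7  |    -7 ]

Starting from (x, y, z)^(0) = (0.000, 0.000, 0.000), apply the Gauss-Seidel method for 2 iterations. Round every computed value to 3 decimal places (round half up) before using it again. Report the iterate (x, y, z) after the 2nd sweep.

Iteration 1:
  x = (9 - (4)·0.000 - (-2)·0.000) / (-7) = -1.286
  y = (1 - (2)·-1.286 - (-1)·0.000) / (4) = 0.893
  z = (-7 - (2)·-1.286 - (-1)·0.893) / (-7) = 0.505
Iteration 2:
  x = (9 - (4)·0.893 - (-2)·0.505) / (-7) = -0.920
  y = (1 - (2)·-0.920 - (-1)·0.505) / (4) = 0.836
  z = (-7 - (2)·-0.920 - (-1)·0.836) / (-7) = 0.618

(-0.920, 0.836, 0.618)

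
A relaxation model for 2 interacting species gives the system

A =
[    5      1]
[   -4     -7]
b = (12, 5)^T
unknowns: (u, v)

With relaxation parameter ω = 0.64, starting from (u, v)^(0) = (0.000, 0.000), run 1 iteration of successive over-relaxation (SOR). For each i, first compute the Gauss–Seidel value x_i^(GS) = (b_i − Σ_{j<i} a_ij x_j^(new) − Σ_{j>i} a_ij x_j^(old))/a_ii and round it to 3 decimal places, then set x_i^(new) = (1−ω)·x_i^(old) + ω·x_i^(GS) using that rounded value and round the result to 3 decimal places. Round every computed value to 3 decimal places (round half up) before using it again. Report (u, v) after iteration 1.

(1.536, -1.019)

Iteration 1:
  u: GS value = (12 - (1)·0.000) / (5) = 2.400;  u ← (1−ω)·0.000 + ω·2.400 = 1.536
  v: GS value = (5 - (-4)·1.536) / (-7) = -1.592;  v ← (1−ω)·0.000 + ω·-1.592 = -1.019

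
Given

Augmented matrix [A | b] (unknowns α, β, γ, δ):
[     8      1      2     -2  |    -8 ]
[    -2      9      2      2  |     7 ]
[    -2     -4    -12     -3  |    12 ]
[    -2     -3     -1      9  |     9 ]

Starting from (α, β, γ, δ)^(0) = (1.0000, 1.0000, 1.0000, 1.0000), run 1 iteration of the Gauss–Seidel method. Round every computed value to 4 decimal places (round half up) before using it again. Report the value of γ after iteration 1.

Iteration 1:
  α = (-8 - (1)·1.0000 - (2)·1.0000 - (-2)·1.0000) / (8) = -1.1250
  β = (7 - (-2)·-1.1250 - (2)·1.0000 - (2)·1.0000) / (9) = 0.0833
  γ = (12 - (-2)·-1.1250 - (-4)·0.0833 - (-3)·1.0000) / (-12) = -1.0903
  δ = (9 - (-2)·-1.1250 - (-3)·0.0833 - (-1)·-1.0903) / (9) = 0.6566

-1.0903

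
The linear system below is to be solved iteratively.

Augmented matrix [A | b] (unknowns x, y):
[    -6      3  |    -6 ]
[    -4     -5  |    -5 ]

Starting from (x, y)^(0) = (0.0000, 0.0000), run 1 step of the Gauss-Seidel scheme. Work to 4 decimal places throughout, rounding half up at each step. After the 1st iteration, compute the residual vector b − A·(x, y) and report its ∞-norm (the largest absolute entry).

0.6000

Iteration 1:
  x = (-6 - (3)·0.0000) / (-6) = 1.0000
  y = (-5 - (-4)·1.0000) / (-5) = 0.2000
Residual b − A·x = (-0.6000, 0.0000); ∞-norm = 0.6000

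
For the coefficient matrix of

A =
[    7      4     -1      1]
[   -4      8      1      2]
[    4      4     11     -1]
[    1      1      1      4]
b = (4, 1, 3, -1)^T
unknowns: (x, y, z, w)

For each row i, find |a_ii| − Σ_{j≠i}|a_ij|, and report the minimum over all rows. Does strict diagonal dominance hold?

1

row 1: |7| − (4+1+1) = 1
row 2: |8| − (4+1+2) = 1
row 3: |11| − (4+4+1) = 2
row 4: |4| − (1+1+1) = 1
minimum over rows = 1 → strictly diagonally dominant (convergence guaranteed)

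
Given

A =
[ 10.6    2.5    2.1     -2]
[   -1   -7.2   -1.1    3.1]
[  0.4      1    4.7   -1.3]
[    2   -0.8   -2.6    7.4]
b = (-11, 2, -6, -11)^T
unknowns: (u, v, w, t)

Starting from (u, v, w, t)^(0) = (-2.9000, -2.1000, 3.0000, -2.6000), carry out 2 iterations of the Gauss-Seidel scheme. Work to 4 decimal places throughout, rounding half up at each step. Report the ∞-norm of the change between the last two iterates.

Iteration 1:
  u = (-11 - (2.5)·-2.1000 - (2.1)·3.0000 - (-2)·-2.6000) / (10.6) = -1.6274
  v = (2 - (-1)·-1.6274 - (-1.1)·3.0000 - (3.1)·-2.6000) / (-7.2) = -1.6295
  w = (-6 - (0.4)·-1.6274 - (1)·-1.6295 - (-1.3)·-2.6000) / (4.7) = -1.5105
  t = (-11 - (2)·-1.6274 - (-0.8)·-1.6295 - (-2.6)·-1.5105) / (7.4) = -1.7535
Iteration 2:
  u = (-11 - (2.5)·-1.6295 - (2.1)·-1.5105 - (-2)·-1.7535) / (10.6) = -0.6850
  v = (2 - (-1)·-0.6850 - (-1.1)·-1.5105 - (3.1)·-1.7535) / (-7.2) = -0.7068
  w = (-6 - (0.4)·-0.6850 - (1)·-0.7068 - (-1.3)·-1.7535) / (4.7) = -1.5529
  t = (-11 - (2)·-0.6850 - (-0.8)·-0.7068 - (-2.6)·-1.5529) / (7.4) = -1.9234
Change: (0.9424, 0.9227, -0.0424, -0.1699) → max |·| = 0.9424

0.9424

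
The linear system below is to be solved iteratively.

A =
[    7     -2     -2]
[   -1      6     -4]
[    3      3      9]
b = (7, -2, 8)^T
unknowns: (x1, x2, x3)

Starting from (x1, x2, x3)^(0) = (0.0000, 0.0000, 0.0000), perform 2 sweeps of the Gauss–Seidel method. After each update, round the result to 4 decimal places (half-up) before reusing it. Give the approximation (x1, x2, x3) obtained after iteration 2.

Iteration 1:
  x1 = (7 - (-2)·0.0000 - (-2)·0.0000) / (7) = 1.0000
  x2 = (-2 - (-1)·1.0000 - (-4)·0.0000) / (6) = -0.1667
  x3 = (8 - (3)·1.0000 - (3)·-0.1667) / (9) = 0.6111
Iteration 2:
  x1 = (7 - (-2)·-0.1667 - (-2)·0.6111) / (7) = 1.1270
  x2 = (-2 - (-1)·1.1270 - (-4)·0.6111) / (6) = 0.2619
  x3 = (8 - (3)·1.1270 - (3)·0.2619) / (9) = 0.4259

(1.1270, 0.2619, 0.4259)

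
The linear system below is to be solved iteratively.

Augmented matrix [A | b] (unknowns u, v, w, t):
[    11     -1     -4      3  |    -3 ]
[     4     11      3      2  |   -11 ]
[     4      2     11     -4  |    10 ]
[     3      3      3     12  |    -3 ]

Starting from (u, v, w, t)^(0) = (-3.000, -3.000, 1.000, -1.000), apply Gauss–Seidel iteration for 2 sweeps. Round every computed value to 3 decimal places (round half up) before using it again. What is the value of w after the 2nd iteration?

Iteration 1:
  u = (-3 - (-1)·-3.000 - (-4)·1.000 - (3)·-1.000) / (11) = 0.091
  v = (-11 - (4)·0.091 - (3)·1.000 - (2)·-1.000) / (11) = -1.124
  w = (10 - (4)·0.091 - (2)·-1.124 - (-4)·-1.000) / (11) = 0.717
  t = (-3 - (3)·0.091 - (3)·-1.124 - (3)·0.717) / (12) = -0.171
Iteration 2:
  u = (-3 - (-1)·-1.124 - (-4)·0.717 - (3)·-0.171) / (11) = -0.068
  v = (-11 - (4)·-0.068 - (3)·0.717 - (2)·-0.171) / (11) = -1.140
  w = (10 - (4)·-0.068 - (2)·-1.140 - (-4)·-0.171) / (11) = 1.079
  t = (-3 - (3)·-0.068 - (3)·-1.140 - (3)·1.079) / (12) = -0.218

1.079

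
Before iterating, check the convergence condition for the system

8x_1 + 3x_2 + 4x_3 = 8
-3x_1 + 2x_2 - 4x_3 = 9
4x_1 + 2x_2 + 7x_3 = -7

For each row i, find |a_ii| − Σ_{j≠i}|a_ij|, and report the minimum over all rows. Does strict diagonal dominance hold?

-5

row 1: |8| − (3+4) = 1
row 2: |2| − (3+4) = -5
row 3: |7| − (4+2) = 1
minimum over rows = -5 → not strictly diagonally dominant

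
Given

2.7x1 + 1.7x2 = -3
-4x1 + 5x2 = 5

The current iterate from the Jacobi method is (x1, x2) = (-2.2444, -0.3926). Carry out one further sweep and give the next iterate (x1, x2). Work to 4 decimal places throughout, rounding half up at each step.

One sweep:
  x1 = (-3 - (1.7)·-0.3926) / (2.7) = -0.8639
  x2 = (5 - (-4)·-2.2444) / (5) = -0.7955

(-0.8639, -0.7955)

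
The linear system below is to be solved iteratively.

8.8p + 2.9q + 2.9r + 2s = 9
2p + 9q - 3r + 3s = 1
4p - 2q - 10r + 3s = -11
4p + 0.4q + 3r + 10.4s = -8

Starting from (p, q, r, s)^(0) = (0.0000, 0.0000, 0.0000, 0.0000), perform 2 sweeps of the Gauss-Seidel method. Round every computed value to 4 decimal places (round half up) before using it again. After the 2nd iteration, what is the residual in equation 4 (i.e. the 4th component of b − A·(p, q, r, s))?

Iteration 1:
  p = (9 - (2.9)·0.0000 - (2.9)·0.0000 - (2)·0.0000) / (8.8) = 1.0227
  q = (1 - (2)·1.0227 - (-3)·0.0000 - (3)·0.0000) / (9) = -0.1162
  r = (-11 - (4)·1.0227 - (-2)·-0.1162 - (3)·0.0000) / (-10) = 1.5323
  s = (-8 - (4)·1.0227 - (0.4)·-0.1162 - (3)·1.5323) / (10.4) = -1.6001
Iteration 2:
  p = (9 - (2.9)·-0.1162 - (2.9)·1.5323 - (2)·-1.6001) / (8.8) = 0.9197
  q = (1 - (2)·0.9197 - (-3)·1.5323 - (3)·-1.6001) / (9) = 0.9509
  r = (-11 - (4)·0.9197 - (-2)·0.9509 - (3)·-1.6001) / (-10) = 0.7977
  s = (-8 - (4)·0.9197 - (0.4)·0.9509 - (3)·0.7977) / (10.4) = -1.3896
Residual b − A·x = (-1.3851, -2.8356, -0.6312, -0.0004)

-0.0004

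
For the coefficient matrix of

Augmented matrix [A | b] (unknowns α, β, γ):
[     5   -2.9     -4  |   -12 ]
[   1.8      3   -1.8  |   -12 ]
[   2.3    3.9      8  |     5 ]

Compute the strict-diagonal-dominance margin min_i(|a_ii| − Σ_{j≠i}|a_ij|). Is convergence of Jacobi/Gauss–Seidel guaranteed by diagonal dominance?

-1.9

row 1: |5| − (2.9+4) = -1.9
row 2: |3| − (1.8+1.8) = -0.6
row 3: |8| − (2.3+3.9) = 1.8
minimum over rows = -1.9 → not strictly diagonally dominant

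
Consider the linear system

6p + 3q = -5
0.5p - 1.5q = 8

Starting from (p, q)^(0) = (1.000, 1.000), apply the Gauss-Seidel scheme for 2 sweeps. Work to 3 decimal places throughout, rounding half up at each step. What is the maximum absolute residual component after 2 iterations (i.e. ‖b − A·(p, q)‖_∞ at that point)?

3.392

Iteration 1:
  p = (-5 - (3)·1.000) / (6) = -1.333
  q = (8 - (0.5)·-1.333) / (-1.5) = -5.778
Iteration 2:
  p = (-5 - (3)·-5.778) / (6) = 2.056
  q = (8 - (0.5)·2.056) / (-1.5) = -4.648
Residual b − A·x = (-3.392, 0.000); ∞-norm = 3.392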